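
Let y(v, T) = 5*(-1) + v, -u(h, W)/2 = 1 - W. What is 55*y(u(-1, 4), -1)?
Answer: 55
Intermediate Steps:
u(h, W) = -2 + 2*W (u(h, W) = -2*(1 - W) = -2 + 2*W)
y(v, T) = -5 + v
55*y(u(-1, 4), -1) = 55*(-5 + (-2 + 2*4)) = 55*(-5 + (-2 + 8)) = 55*(-5 + 6) = 55*1 = 55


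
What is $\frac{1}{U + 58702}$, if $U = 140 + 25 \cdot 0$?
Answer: $\frac{1}{58842} \approx 1.6995 \cdot 10^{-5}$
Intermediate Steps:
$U = 140$ ($U = 140 + 0 = 140$)
$\frac{1}{U + 58702} = \frac{1}{140 + 58702} = \frac{1}{58842}$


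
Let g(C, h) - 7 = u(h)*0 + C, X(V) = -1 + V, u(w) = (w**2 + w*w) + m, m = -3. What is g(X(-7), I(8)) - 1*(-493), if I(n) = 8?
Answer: 492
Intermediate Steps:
u(w) = -3 + 2*w**2 (u(w) = (w**2 + w*w) - 3 = (w**2 + w**2) - 3 = 2*w**2 - 3 = -3 + 2*w**2)
g(C, h) = 7 + C (g(C, h) = 7 + ((-3 + 2*h**2)*0 + C) = 7 + (0 + C) = 7 + C)
g(X(-7), I(8)) - 1*(-493) = (7 + (-1 - 7)) - 1*(-493) = (7 - 8) + 493 = -1 + 493 = 492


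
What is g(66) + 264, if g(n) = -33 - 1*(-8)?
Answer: 239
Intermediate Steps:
g(n) = -25 (g(n) = -33 + 8 = -25)
g(66) + 264 = -25 + 264 = 239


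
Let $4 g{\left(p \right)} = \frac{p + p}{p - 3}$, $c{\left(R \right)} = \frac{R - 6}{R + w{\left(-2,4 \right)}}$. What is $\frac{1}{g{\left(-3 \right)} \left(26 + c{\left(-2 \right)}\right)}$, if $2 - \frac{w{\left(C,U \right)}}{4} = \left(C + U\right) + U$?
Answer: $\frac{18}{119} \approx 0.15126$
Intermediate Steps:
$w{\left(C,U \right)} = 8 - 8 U - 4 C$ ($w{\left(C,U \right)} = 8 - 4 \left(\left(C + U\right) + U\right) = 8 - 4 \left(C + 2 U\right) = 8 - \left(4 C + 8 U\right) = 8 - 8 U - 4 C$)
$c{\left(R \right)} = \frac{-6 + R}{-16 + R}$ ($c{\left(R \right)} = \frac{R - 6}{R - 16} = \frac{-6 + R}{R + \left(8 - 32 + 8\right)} = \frac{-6 + R}{R - 16} = \frac{-6 + R}{-16 + R}$)
$g{\left(p \right)} = \frac{p}{2 \left(-3 + p\right)}$ ($g{\left(p \right)} = \frac{\left(p + p\right) \frac{1}{p - 3}}{4} = \frac{2 p \frac{1}{-3 + p}}{4} = \frac{p}{2 \left(-3 + p\right)}$)
$\frac{1}{g{\left(-3 \right)} \left(26 + c{\left(-2 \right)}\right)} = \frac{1}{\frac{1}{2} \left(-3\right) \frac{1}{-3 - 3} \left(26 + \frac{-6 - 2}{-16 - 2}\right)} = \frac{1}{\frac{1}{2} \left(-3\right) \frac{1}{-6} \left(26 + \frac{1}{-18} \left(-8\right)\right)} = \frac{1}{\frac{1}{2} \left(-3\right) \left(- \frac{1}{6}\right) \left(26 - - \frac{4}{9}\right)} = \frac{1}{\frac{1}{4} \left(26 + \frac{4}{9}\right)} = \frac{1}{\frac{1}{4} \cdot \frac{238}{9}} = \frac{1}{\frac{119}{18}} = \frac{18}{119}$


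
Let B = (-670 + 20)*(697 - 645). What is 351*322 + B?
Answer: 79222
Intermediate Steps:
B = -33800 (B = -650*52 = -33800)
351*322 + B = 351*322 - 33800 = 113022 - 33800 = 79222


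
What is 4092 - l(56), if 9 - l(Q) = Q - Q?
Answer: 4083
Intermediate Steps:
l(Q) = 9 (l(Q) = 9 - (Q - Q) = 9 - 1*0 = 9 + 0 = 9)
4092 - l(56) = 4092 - 1*9 = 4092 - 9 = 4083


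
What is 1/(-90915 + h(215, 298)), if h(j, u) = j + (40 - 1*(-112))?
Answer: -1/90548 ≈ -1.1044e-5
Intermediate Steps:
h(j, u) = 152 + j (h(j, u) = j + (40 + 112) = j + 152 = 152 + j)
1/(-90915 + h(215, 298)) = 1/(-90915 + (152 + 215)) = 1/(-90915 + 367) = 1/(-90548) = -1/90548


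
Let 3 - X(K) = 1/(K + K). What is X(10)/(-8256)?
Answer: -59/165120 ≈ -0.00035732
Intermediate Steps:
X(K) = 3 - 1/(2*K) (X(K) = 3 - 1/(K + K) = 3 - 1/(2*K))
X(10)/(-8256) = (3 - ½/10)/(-8256) = (3 - ½*⅒)*(-1/8256) = (3 - 1/20)*(-1/8256) = (59/20)*(-1/8256) = -59/165120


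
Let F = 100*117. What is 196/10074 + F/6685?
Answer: 11917606/6734469 ≈ 1.7696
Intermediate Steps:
F = 11700
196/10074 + F/6685 = 196/10074 + 11700/6685 = 196*(1/10074) + 11700*(1/6685) = 98/5037 + 2340/1337 = 11917606/6734469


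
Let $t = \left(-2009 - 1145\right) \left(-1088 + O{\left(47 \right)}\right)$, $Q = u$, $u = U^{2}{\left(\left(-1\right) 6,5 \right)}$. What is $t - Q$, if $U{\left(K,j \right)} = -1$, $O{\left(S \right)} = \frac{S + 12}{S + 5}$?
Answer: $\frac{89127283}{26} \approx 3.428 \cdot 10^{6}$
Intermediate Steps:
$O{\left(S \right)} = \frac{12 + S}{5 + S}$
$u = 1$ ($u = \left(-1\right)^{2} = 1$)
$Q = 1$
$t = \frac{89127309}{26}$ ($t = \left(-2009 - 1145\right) \left(-1088 + \frac{12 + 47}{5 + 47}\right) = - 3154 \left(-1088 + \frac{1}{52} \cdot 59\right) = - 3154 \left(-1088 + \frac{59}{52}\right) = \left(-3154\right) \left(- \frac{56517}{52}\right) = \frac{89127309}{26} \approx 3.428 \cdot 10^{6}$)
$t - Q = \frac{89127309}{26} - 1 = \frac{89127283}{26}$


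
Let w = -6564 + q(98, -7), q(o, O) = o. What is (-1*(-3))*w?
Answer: -19398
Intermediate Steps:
w = -6466 (w = -6564 + 98 = -6466)
(-1*(-3))*w = -1*(-3)*(-6466) = 3*(-6466) = -19398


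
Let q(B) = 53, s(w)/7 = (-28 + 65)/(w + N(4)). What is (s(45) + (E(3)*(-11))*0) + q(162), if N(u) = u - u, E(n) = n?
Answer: 2644/45 ≈ 58.756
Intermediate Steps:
N(u) = 0
s(w) = 259/w (s(w) = 7*((-28 + 65)/(w + 0)) = 7*(37/w) = 259/w)
(s(45) + (E(3)*(-11))*0) + q(162) = (259/45 + (3*(-11))*0) + 53 = (259*(1/45) - 33*0) + 53 = (259/45 + 0) + 53 = 259/45 + 53 = 2644/45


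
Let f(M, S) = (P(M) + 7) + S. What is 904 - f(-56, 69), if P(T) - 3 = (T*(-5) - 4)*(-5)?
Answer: 2205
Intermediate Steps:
P(T) = 23 + 25*T (P(T) = 3 + (T*(-5) - 4)*(-5) = 3 + (-5*T - 4)*(-5) = 3 + (-4 - 5*T)*(-5) = 3 + (20 + 25*T) = 23 + 25*T)
f(M, S) = 30 + S + 25*M (f(M, S) = ((23 + 25*M) + 7) + S = (30 + 25*M) + S = 30 + S + 25*M)
904 - f(-56, 69) = 904 - (30 + 69 + 25*(-56)) = 904 - (30 + 69 - 1400) = 904 - 1*(-1301) = 904 + 1301 = 2205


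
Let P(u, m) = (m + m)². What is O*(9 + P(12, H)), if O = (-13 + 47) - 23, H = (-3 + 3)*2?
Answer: 99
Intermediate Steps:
H = 0 (H = 0*2 = 0)
P(u, m) = 4*m² (P(u, m) = (2*m)² = 4*m²)
O = 11 (O = 34 - 23 = 11)
O*(9 + P(12, H)) = 11*(9 + 4*0²) = 11*(9 + 4*0) = 11*(9 + 0) = 11*9 = 99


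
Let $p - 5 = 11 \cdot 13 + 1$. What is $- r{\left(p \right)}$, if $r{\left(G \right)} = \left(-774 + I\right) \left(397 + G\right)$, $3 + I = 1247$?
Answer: $-256620$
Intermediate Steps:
$I = 1244$ ($I = -3 + 1247 = 1244$)
$p = 149$ ($p = 5 + \left(11 \cdot 13 + 1\right) = 5 + \left(143 + 1\right) = 5 + 144 = 149$)
$r{\left(G \right)} = 186590 + 470 G$ ($r{\left(G \right)} = \left(-774 + 1244\right) \left(397 + G\right) = 470 \left(397 + G\right) = 186590 + 470 G$)
$- r{\left(p \right)} = - (186590 + 470 \cdot 149) = - (186590 + 70030) = \left(-1\right) 256620 = -256620$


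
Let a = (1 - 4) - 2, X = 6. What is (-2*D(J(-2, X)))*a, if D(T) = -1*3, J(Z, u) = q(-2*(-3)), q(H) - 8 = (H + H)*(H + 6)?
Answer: -30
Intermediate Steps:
q(H) = 8 + 2*H*(6 + H) (q(H) = 8 + (H + H)*(H + 6) = 8 + (2*H)*(6 + H) = 8 + 2*H*(6 + H))
J(Z, u) = 152 (J(Z, u) = 8 + 2*(-2*(-3))**2 + 12*(-2*(-3)) = 8 + 2*6**2 + 12*6 = 8 + 2*36 + 72 = 8 + 72 + 72 = 152)
D(T) = -3
a = -5 (a = -3 - 2 = -5)
(-2*D(J(-2, X)))*a = -2*(-3)*(-5) = 6*(-5) = -30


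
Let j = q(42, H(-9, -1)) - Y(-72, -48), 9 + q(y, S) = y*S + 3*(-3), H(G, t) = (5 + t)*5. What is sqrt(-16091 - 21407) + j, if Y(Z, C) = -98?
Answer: 920 + I*sqrt(37498) ≈ 920.0 + 193.64*I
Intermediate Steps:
H(G, t) = 25 + 5*t
q(y, S) = -18 + S*y (q(y, S) = -9 + (y*S + 3*(-3)) = -9 + (S*y - 9) = -9 + (-9 + S*y) = -18 + S*y)
j = 920 (j = (-18 + (25 + 5*(-1))*42) - 1*(-98) = (-18 + (25 - 5)*42) + 98 = (-18 + 20*42) + 98 = (-18 + 840) + 98 = 822 + 98 = 920)
sqrt(-16091 - 21407) + j = sqrt(-16091 - 21407) + 920 = sqrt(-37498) + 920 = I*sqrt(37498) + 920 = 920 + I*sqrt(37498)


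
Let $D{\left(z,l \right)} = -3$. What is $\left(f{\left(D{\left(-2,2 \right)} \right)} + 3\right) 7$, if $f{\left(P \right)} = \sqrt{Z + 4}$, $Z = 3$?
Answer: $21 + 7 \sqrt{7} \approx 39.52$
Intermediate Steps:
$f{\left(P \right)} = \sqrt{7}$ ($f{\left(P \right)} = \sqrt{3 + 4} = \sqrt{7}$)
$\left(f{\left(D{\left(-2,2 \right)} \right)} + 3\right) 7 = \left(\sqrt{7} + 3\right) 7 = \left(3 + \sqrt{7}\right) 7 = 21 + 7 \sqrt{7}$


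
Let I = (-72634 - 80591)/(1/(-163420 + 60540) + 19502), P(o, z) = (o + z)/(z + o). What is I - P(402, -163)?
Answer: -17770153759/2006365759 ≈ -8.8569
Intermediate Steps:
P(o, z) = 1 (P(o, z) = (o + z)/(o + z) = 1)
I = -15763788000/2006365759 (I = -153225/(1/(-102880) + 19502) = -153225/(-1/102880 + 19502) = -153225/2006365759/102880 = -153225*102880/2006365759 = -15763788000/2006365759 ≈ -7.8569)
I - P(402, -163) = -15763788000/2006365759 - 1*1 = -15763788000/2006365759 - 1 = -17770153759/2006365759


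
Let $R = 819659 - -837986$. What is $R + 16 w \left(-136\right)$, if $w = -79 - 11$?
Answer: $1853485$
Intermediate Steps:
$w = -90$
$R = 1657645$ ($R = 819659 + 837986 = 1657645$)
$R + 16 w \left(-136\right) = 1657645 + 16 \left(-90\right) \left(-136\right) = 1657645 - -195840 = 1657645 + 195840 = 1853485$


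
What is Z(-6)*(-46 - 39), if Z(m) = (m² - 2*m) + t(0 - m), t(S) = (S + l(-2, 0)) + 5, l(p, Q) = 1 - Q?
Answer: -5100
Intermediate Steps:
t(S) = 6 + S (t(S) = (S + (1 - 1*0)) + 5 = (S + (1 + 0)) + 5 = (S + 1) + 5 = (1 + S) + 5 = 6 + S)
Z(m) = 6 + m² - 3*m (Z(m) = (m² - 2*m) + (6 + (0 - m)) = (m² - 2*m) + (6 - m) = 6 + m² - 3*m)
Z(-6)*(-46 - 39) = (6 + (-6)² - 3*(-6))*(-46 - 39) = (6 + 36 + 18)*(-85) = 60*(-85) = -5100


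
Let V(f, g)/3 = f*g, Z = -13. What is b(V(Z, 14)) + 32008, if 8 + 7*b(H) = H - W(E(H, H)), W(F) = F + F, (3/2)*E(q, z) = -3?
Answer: 223506/7 ≈ 31929.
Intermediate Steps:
E(q, z) = -2 (E(q, z) = (2/3)*(-3) = -2)
W(F) = 2*F
V(f, g) = 3*f*g (V(f, g) = 3*(f*g) = 3*f*g)
b(H) = -4/7 + H/7 (b(H) = -8/7 + (H - 2*(-2))/7 = -8/7 + (H - 1*(-4))/7 = -8/7 + (H + 4)/7 = -8/7 + (4 + H)/7 = -8/7 + (4/7 + H/7) = -4/7 + H/7)
b(V(Z, 14)) + 32008 = (-4/7 + (3*(-13)*14)/7) + 32008 = (-4/7 + (1/7)*(-546)) + 32008 = (-4/7 - 78) + 32008 = -550/7 + 32008 = 223506/7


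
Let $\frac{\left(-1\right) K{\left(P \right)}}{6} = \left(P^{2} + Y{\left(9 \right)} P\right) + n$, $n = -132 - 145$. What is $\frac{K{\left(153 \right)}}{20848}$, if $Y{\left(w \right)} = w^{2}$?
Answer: $- \frac{106575}{10424} \approx -10.224$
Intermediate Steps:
$n = -277$
$K{\left(P \right)} = 1662 - 486 P - 6 P^{2}$ ($K{\left(P \right)} = - 6 \left(\left(P^{2} + 9^{2} P\right) - 277\right) = - 6 \left(\left(P^{2} + 81 P\right) - 277\right) = - 6 \left(-277 + P^{2} + 81 P\right) = 1662 - 486 P - 6 P^{2}$)
$\frac{K{\left(153 \right)}}{20848} = \frac{1662 - 74358 - 6 \cdot 153^{2}}{20848} = \left(1662 - 74358 - 140454\right) \frac{1}{20848} = \left(-213150\right) \frac{1}{20848} = - \frac{106575}{10424}$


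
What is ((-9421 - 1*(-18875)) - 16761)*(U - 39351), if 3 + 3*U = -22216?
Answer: 1024967504/3 ≈ 3.4166e+8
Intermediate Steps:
U = -22219/3 (U = -1 + (⅓)*(-22216) = -1 - 22216/3 = -22219/3 ≈ -7406.3)
((-9421 - 1*(-18875)) - 16761)*(U - 39351) = ((-9421 - 1*(-18875)) - 16761)*(-22219/3 - 39351) = ((-9421 + 18875) - 16761)*(-140272/3) = (9454 - 16761)*(-140272/3) = -7307*(-140272/3) = 1024967504/3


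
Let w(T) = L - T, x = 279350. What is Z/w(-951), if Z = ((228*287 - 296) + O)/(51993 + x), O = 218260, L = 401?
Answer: 2725/4307459 ≈ 0.00063262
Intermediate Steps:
w(T) = 401 - T
Z = 283400/331343 (Z = ((228*287 - 296) + 218260)/(51993 + 279350) = ((65436 - 296) + 218260)/331343 = (65140 + 218260)*(1/331343) = 283400*(1/331343) = 283400/331343 ≈ 0.85531)
Z/w(-951) = 283400/(331343*(401 - 1*(-951))) = 283400/(331343*(401 + 951)) = (283400/331343)/1352 = (283400/331343)*(1/1352) = 2725/4307459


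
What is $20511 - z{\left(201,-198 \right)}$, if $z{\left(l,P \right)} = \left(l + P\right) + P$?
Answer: $20706$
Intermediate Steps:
$z{\left(l,P \right)} = l + 2 P$ ($z{\left(l,P \right)} = \left(P + l\right) + P = l + 2 P$)
$20511 - z{\left(201,-198 \right)} = 20511 - \left(201 + 2 \left(-198\right)\right) = 20511 - \left(201 - 396\right) = 20511 - -195 = 20511 + 195 = 20706$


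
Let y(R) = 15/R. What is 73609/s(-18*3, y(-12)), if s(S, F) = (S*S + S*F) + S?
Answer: 147218/5859 ≈ 25.127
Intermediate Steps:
s(S, F) = S + S² + F*S (s(S, F) = (S² + F*S) + S = S + S² + F*S)
73609/s(-18*3, y(-12)) = 73609/(((-18*3)*(1 + 15/(-12) - 18*3))) = 73609/((-54*(1 + 15*(-1/12) - 54))) = 73609/((-54*(1 - 5/4 - 54))) = 73609/((-54*(-217/4))) = 73609/(5859/2) = 73609*(2/5859) = 147218/5859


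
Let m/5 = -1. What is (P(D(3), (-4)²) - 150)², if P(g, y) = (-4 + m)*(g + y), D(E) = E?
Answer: 103041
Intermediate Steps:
m = -5 (m = 5*(-1) = -5)
P(g, y) = -9*g - 9*y (P(g, y) = (-4 - 5)*(g + y) = -9*(g + y) = -9*g - 9*y)
(P(D(3), (-4)²) - 150)² = ((-9*3 - 9*(-4)²) - 150)² = ((-27 - 9*16) - 150)² = ((-27 - 144) - 150)² = (-171 - 150)² = (-321)² = 103041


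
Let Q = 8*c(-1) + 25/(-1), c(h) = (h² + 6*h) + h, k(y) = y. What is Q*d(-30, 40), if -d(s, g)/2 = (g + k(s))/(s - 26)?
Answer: -365/14 ≈ -26.071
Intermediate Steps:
d(s, g) = -2*(g + s)/(-26 + s) (d(s, g) = -2*(g + s)/(s - 26) = -2*(g + s)/(-26 + s))
c(h) = h² + 7*h
Q = -73 (Q = 8*(-(7 - 1)) + 25/(-1) = 8*(-1*6) + 25*(-1) = 8*(-6) - 25 = -48 - 25 = -73)
Q*d(-30, 40) = -146*(-1*40 - 1*(-30))/(-26 - 30) = -146*(-40 + 30)/(-56) = -146*(-1)*(-10)/56 = -73*5/14 = -365/14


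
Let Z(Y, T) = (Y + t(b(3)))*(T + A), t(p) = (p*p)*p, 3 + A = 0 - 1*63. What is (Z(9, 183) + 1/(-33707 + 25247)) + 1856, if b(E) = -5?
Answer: -99117361/8460 ≈ -11716.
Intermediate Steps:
A = -66 (A = -3 + (0 - 1*63) = -3 + (0 - 63) = -3 - 63 = -66)
t(p) = p³ (t(p) = p²*p = p³)
Z(Y, T) = (-125 + Y)*(-66 + T) (Z(Y, T) = (Y + (-5)³)*(T - 66) = (Y - 125)*(-66 + T) = (-125 + Y)*(-66 + T))
(Z(9, 183) + 1/(-33707 + 25247)) + 1856 = ((8250 - 125*183 - 66*9 + 183*9) + 1/(-33707 + 25247)) + 1856 = ((8250 - 22875 - 594 + 1647) + 1/(-8460)) + 1856 = (-13572 - 1/8460) + 1856 = -114819121/8460 + 1856 = -99117361/8460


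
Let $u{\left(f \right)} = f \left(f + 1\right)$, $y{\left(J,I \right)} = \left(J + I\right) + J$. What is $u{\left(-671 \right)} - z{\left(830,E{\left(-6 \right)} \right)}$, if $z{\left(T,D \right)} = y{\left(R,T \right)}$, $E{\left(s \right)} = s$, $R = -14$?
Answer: $448768$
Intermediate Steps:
$y{\left(J,I \right)} = I + 2 J$ ($y{\left(J,I \right)} = \left(I + J\right) + J = I + 2 J$)
$z{\left(T,D \right)} = -28 + T$ ($z{\left(T,D \right)} = T + 2 \left(-14\right) = T - 28 = -28 + T$)
$u{\left(f \right)} = f \left(1 + f\right)$
$u{\left(-671 \right)} - z{\left(830,E{\left(-6 \right)} \right)} = - 671 \left(1 - 671\right) - \left(-28 + 830\right) = \left(-671\right) \left(-670\right) - 802 = 449570 - 802 = 448768$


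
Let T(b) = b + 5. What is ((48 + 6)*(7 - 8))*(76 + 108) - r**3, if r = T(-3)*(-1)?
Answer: -9928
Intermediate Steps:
T(b) = 5 + b
r = -2 (r = (5 - 3)*(-1) = 2*(-1) = -2)
((48 + 6)*(7 - 8))*(76 + 108) - r**3 = ((48 + 6)*(7 - 8))*(76 + 108) - 1*(-2)**3 = (54*(-1))*184 - 1*(-8) = -54*184 + 8 = -9936 + 8 = -9928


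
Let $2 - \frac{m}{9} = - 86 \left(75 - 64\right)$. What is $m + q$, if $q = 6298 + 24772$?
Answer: $39602$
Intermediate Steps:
$m = 8532$ ($m = 18 - 9 \left(- 86 \left(75 - 64\right)\right) = 18 - 9 \left(\left(-86\right) 11\right) = 18 - -8514 = 18 + 8514 = 8532$)
$q = 31070$
$m + q = 8532 + 31070 = 39602$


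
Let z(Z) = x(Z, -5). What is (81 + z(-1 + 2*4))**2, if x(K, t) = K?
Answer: 7744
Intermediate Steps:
z(Z) = Z
(81 + z(-1 + 2*4))**2 = (81 + (-1 + 2*4))**2 = (81 + (-1 + 8))**2 = (81 + 7)**2 = 88**2 = 7744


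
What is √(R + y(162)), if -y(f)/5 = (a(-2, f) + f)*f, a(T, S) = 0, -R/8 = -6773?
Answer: 2*I*√19259 ≈ 277.55*I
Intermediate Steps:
R = 54184 (R = -8*(-6773) = 54184)
y(f) = -5*f² (y(f) = -5*(0 + f)*f = -5*f*f = -5*f²)
√(R + y(162)) = √(54184 - 5*162²) = √(54184 - 5*26244) = √(54184 - 131220) = √(-77036) = 2*I*√19259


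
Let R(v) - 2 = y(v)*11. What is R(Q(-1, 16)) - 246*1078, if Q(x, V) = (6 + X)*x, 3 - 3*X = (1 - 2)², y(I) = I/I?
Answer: -265175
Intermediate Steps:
y(I) = 1
X = ⅔ (X = 1 - (1 - 2)²/3 = 1 - ⅓*(-1)² = 1 - ⅓*1 = 1 - ⅓ = ⅔ ≈ 0.66667)
Q(x, V) = 20*x/3 (Q(x, V) = (6 + ⅔)*x = 20*x/3)
R(v) = 13 (R(v) = 2 + 1*11 = 2 + 11 = 13)
R(Q(-1, 16)) - 246*1078 = 13 - 246*1078 = 13 - 1*265188 = 13 - 265188 = -265175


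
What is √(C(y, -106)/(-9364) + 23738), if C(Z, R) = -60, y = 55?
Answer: √130090945493/2341 ≈ 154.07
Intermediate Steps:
√(C(y, -106)/(-9364) + 23738) = √(-60/(-9364) + 23738) = √(-60*(-1/9364) + 23738) = √(15/2341 + 23738) = √(55570673/2341) = √130090945493/2341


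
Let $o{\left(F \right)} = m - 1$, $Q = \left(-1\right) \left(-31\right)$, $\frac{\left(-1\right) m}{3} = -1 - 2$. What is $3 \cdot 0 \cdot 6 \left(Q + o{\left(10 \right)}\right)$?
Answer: $0$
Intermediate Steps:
$m = 9$ ($m = - 3 \left(-1 - 2\right) = \left(-3\right) \left(-3\right) = 9$)
$Q = 31$
$o{\left(F \right)} = 8$ ($o{\left(F \right)} = 9 - 1 = 8$)
$3 \cdot 0 \cdot 6 \left(Q + o{\left(10 \right)}\right) = 3 \cdot 0 \cdot 6 \left(31 + 8\right) = 0 \cdot 6 \cdot 39 = 0 \cdot 39 = 0$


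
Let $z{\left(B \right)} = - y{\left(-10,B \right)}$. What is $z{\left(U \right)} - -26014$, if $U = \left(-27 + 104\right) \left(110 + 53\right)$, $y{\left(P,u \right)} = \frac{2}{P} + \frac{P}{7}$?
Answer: $\frac{910547}{35} \approx 26016.0$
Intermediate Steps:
$y{\left(P,u \right)} = \frac{2}{P} + \frac{P}{7}$ ($y{\left(P,u \right)} = \frac{2}{P} + P \frac{1}{7} = \frac{2}{P} + \frac{P}{7}$)
$U = 12551$ ($U = 77 \cdot 163 = 12551$)
$z{\left(B \right)} = \frac{57}{35}$ ($z{\left(B \right)} = - (\frac{2}{-10} + \frac{1}{7} \left(-10\right)) = - (2 \left(- \frac{1}{10}\right) - \frac{10}{7}) = - (- \frac{1}{5} - \frac{10}{7}) = \left(-1\right) \left(- \frac{57}{35}\right) = \frac{57}{35}$)
$z{\left(U \right)} - -26014 = \frac{57}{35} - -26014 = \frac{57}{35} + 26014 = \frac{910547}{35}$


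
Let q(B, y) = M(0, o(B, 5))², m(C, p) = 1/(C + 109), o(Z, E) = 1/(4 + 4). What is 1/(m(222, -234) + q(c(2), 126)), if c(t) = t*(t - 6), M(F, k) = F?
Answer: 331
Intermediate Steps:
o(Z, E) = ⅛ (o(Z, E) = 1/8 = ⅛)
m(C, p) = 1/(109 + C)
c(t) = t*(-6 + t)
q(B, y) = 0 (q(B, y) = 0² = 0)
1/(m(222, -234) + q(c(2), 126)) = 1/(1/(109 + 222) + 0) = 1/(1/331 + 0) = 1/(1/331) = 331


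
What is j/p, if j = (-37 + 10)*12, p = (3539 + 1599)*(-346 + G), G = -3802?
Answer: 81/5328106 ≈ 1.5202e-5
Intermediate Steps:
p = -21312424 (p = (3539 + 1599)*(-346 - 3802) = 5138*(-4148) = -21312424)
j = -324 (j = -27*12 = -324)
j/p = -324/(-21312424) = -324*(-1/21312424) = 81/5328106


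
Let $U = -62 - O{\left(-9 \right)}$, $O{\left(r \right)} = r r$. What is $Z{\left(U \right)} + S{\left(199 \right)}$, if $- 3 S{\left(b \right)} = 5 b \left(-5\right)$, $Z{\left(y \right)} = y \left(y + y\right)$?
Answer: $\frac{127669}{3} \approx 42556.0$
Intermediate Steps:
$O{\left(r \right)} = r^{2}$
$U = -143$ ($U = -62 - \left(-9\right)^{2} = -62 - 81 = -143$)
$Z{\left(y \right)} = 2 y^{2}$ ($Z{\left(y \right)} = y 2 y = 2 y^{2}$)
$S{\left(b \right)} = \frac{25 b}{3}$ ($S{\left(b \right)} = - \frac{5 b \left(-5\right)}{3} = - \frac{\left(-25\right) b}{3} = \frac{25 b}{3}$)
$Z{\left(U \right)} + S{\left(199 \right)} = 2 \left(-143\right)^{2} + \frac{25}{3} \cdot 199 = 2 \cdot 20449 + \frac{4975}{3} = 40898 + \frac{4975}{3} = \frac{127669}{3}$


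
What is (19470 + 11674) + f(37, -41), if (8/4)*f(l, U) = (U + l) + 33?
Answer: 62317/2 ≈ 31159.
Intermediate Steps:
f(l, U) = 33/2 + U/2 + l/2 (f(l, U) = ((U + l) + 33)/2 = (33 + U + l)/2 = 33/2 + U/2 + l/2)
(19470 + 11674) + f(37, -41) = (19470 + 11674) + (33/2 + (½)*(-41) + (½)*37) = 31144 + (33/2 - 41/2 + 37/2) = 31144 + 29/2 = 62317/2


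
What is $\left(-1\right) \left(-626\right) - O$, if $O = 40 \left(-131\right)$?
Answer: $5866$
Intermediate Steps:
$O = -5240$
$\left(-1\right) \left(-626\right) - O = \left(-1\right) \left(-626\right) - -5240 = 626 + 5240 = 5866$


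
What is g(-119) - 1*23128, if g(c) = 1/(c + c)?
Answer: -5504465/238 ≈ -23128.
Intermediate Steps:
g(c) = 1/(2*c)
g(-119) - 1*23128 = (½)/(-119) - 1*23128 = (½)*(-1/119) - 23128 = -1/238 - 23128 = -5504465/238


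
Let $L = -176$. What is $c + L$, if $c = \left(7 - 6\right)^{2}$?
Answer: $-175$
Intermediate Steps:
$c = 1$ ($c = 1^{2} = 1$)
$c + L = 1 - 176 = -175$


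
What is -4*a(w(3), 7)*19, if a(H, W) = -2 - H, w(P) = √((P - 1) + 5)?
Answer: 152 + 76*√7 ≈ 353.08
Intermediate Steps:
w(P) = √(4 + P) (w(P) = √((-1 + P) + 5) = √(4 + P))
-4*a(w(3), 7)*19 = -4*(-2 - √(4 + 3))*19 = -4*(-2 - √7)*19 = (8 + 4*√7)*19 = 152 + 76*√7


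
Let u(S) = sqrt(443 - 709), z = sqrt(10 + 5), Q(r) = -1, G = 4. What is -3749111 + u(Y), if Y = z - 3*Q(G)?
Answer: -3749111 + I*sqrt(266) ≈ -3.7491e+6 + 16.31*I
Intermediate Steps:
z = sqrt(15) ≈ 3.8730
Y = 3 + sqrt(15) (Y = sqrt(15) - 3*(-1) = sqrt(15) + 3 = 3 + sqrt(15) ≈ 6.8730)
u(S) = I*sqrt(266) (u(S) = sqrt(-266) = I*sqrt(266))
-3749111 + u(Y) = -3749111 + I*sqrt(266)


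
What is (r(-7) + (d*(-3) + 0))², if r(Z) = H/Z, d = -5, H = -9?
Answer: 12996/49 ≈ 265.22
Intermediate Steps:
r(Z) = -9/Z
(r(-7) + (d*(-3) + 0))² = (-9/(-7) + (-5*(-3) + 0))² = (-9*(-⅐) + (15 + 0))² = (9/7 + 15)² = (114/7)² = 12996/49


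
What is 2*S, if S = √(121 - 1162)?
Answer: 2*I*√1041 ≈ 64.529*I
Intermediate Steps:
S = I*√1041 (S = √(-1041) = I*√1041 ≈ 32.265*I)
2*S = 2*(I*√1041) = 2*I*√1041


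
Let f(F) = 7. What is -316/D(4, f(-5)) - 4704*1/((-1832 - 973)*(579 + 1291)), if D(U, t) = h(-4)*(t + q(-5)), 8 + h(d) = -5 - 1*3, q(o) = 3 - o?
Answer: 13822163/10490700 ≈ 1.3176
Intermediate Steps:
h(d) = -16 (h(d) = -8 + (-5 - 1*3) = -8 + (-5 - 3) = -8 - 8 = -16)
D(U, t) = -128 - 16*t (D(U, t) = -16*(t + (3 - 1*(-5))) = -16*(t + (3 + 5)) = -16*(t + 8) = -16*(8 + t) = -128 - 16*t)
-316/D(4, f(-5)) - 4704*1/((-1832 - 973)*(579 + 1291)) = -316/(-128 - 16*7) - 4704*1/((-1832 - 973)*(579 + 1291)) = -316/(-128 - 112) - 4704/((-2805*1870)) = -316/(-240) - 4704/(-5245350) = -316*(-1/240) - 4704*(-1/5245350) = 79/60 + 784/874225 = 13822163/10490700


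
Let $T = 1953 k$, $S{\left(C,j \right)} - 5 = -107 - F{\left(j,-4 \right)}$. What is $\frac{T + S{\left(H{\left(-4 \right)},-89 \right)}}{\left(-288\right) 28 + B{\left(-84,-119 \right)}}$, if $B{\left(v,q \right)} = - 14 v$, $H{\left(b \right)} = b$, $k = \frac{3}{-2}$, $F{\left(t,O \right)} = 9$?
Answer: $\frac{2027}{4592} \approx 0.44142$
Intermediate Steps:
$k = - \frac{3}{2}$ ($k = 3 \left(- \frac{1}{2}\right) = - \frac{3}{2} \approx -1.5$)
$S{\left(C,j \right)} = -111$ ($S{\left(C,j \right)} = 5 - 116 = -111$)
$T = - \frac{5859}{2}$ ($T = 1953 \left(- \frac{3}{2}\right) = - \frac{5859}{2} \approx -2929.5$)
$\frac{T + S{\left(H{\left(-4 \right)},-89 \right)}}{\left(-288\right) 28 + B{\left(-84,-119 \right)}} = \frac{- \frac{5859}{2} - 111}{\left(-288\right) 28 - -1176} = - \frac{6081}{2 \left(-8064 + 1176\right)} = - \frac{6081}{2 \left(-6888\right)} = \left(- \frac{6081}{2}\right) \left(- \frac{1}{6888}\right) = \frac{2027}{4592}$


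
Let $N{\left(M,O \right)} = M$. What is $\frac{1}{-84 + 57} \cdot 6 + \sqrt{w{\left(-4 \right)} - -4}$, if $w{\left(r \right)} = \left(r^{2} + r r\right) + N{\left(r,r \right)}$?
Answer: $- \frac{2}{9} + 4 \sqrt{2} \approx 5.4346$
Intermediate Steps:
$w{\left(r \right)} = r + 2 r^{2}$ ($w{\left(r \right)} = \left(r^{2} + r r\right) + r = \left(r^{2} + r^{2}\right) + r = 2 r^{2} + r = r + 2 r^{2}$)
$\frac{1}{-84 + 57} \cdot 6 + \sqrt{w{\left(-4 \right)} - -4} = \frac{1}{-84 + 57} \cdot 6 + \sqrt{- 4 \left(1 + 2 \left(-4\right)\right) - -4} = \frac{1}{-27} \cdot 6 + \sqrt{- 4 \left(1 - 8\right) + 4} = \left(- \frac{1}{27}\right) 6 + \sqrt{\left(-4\right) \left(-7\right) + 4} = - \frac{2}{9} + \sqrt{28 + 4} = - \frac{2}{9} + \sqrt{32} = - \frac{2}{9} + 4 \sqrt{2}$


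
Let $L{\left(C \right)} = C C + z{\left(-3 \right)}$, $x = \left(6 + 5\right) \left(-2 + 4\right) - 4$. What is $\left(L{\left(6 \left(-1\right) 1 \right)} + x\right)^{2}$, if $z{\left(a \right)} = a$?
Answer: $2601$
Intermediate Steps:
$x = 18$ ($x = 11 \cdot 2 - 4 = 22 - 4 = 18$)
$L{\left(C \right)} = -3 + C^{2}$ ($L{\left(C \right)} = C C - 3 = C^{2} - 3 = -3 + C^{2}$)
$\left(L{\left(6 \left(-1\right) 1 \right)} + x\right)^{2} = \left(\left(-3 + \left(6 \left(-1\right) 1\right)^{2}\right) + 18\right)^{2} = \left(\left(-3 + \left(\left(-6\right) 1\right)^{2}\right) + 18\right)^{2} = \left(\left(-3 + \left(-6\right)^{2}\right) + 18\right)^{2} = \left(\left(-3 + 36\right) + 18\right)^{2} = \left(33 + 18\right)^{2} = 51^{2} = 2601$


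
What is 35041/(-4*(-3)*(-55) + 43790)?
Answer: 35041/43130 ≈ 0.81245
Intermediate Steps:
35041/(-4*(-3)*(-55) + 43790) = 35041/(12*(-55) + 43790) = 35041/(-660 + 43790) = 35041/43130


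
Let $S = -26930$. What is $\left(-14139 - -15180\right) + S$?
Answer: $-25889$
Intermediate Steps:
$\left(-14139 - -15180\right) + S = \left(-14139 - -15180\right) - 26930 = \left(-14139 + 15180\right) - 26930 = 1041 - 26930 = -25889$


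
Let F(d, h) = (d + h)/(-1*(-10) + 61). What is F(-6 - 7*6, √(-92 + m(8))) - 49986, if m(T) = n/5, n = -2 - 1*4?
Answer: -3549054/71 + I*√2330/355 ≈ -49987.0 + 0.13597*I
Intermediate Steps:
n = -6 (n = -2 - 4 = -6)
m(T) = -6/5
F(d, h) = d/71 + h/71 (F(d, h) = (d + h)/(10 + 61) = (d + h)/71 = (d + h)*(1/71) = d/71 + h/71)
F(-6 - 7*6, √(-92 + m(8))) - 49986 = ((-6 - 7*6)/71 + √(-92 - 6/5)/71) - 49986 = ((-6 - 42)/71 + √(-466/5)/71) - 49986 = ((1/71)*(-48) + (I*√2330/5)/71) - 49986 = (-48/71 + I*√2330/355) - 49986 = -3549054/71 + I*√2330/355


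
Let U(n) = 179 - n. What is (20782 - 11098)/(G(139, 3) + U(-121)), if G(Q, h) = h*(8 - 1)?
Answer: 3228/107 ≈ 30.168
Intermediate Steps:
G(Q, h) = 7*h (G(Q, h) = h*7 = 7*h)
(20782 - 11098)/(G(139, 3) + U(-121)) = (20782 - 11098)/(7*3 + (179 - 1*(-121))) = 9684/(21 + (179 + 121)) = 9684/(21 + 300) = 9684/321 = 9684*(1/321) = 3228/107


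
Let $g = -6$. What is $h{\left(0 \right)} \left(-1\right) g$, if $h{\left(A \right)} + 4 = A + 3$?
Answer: $-6$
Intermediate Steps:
$h{\left(A \right)} = -1 + A$ ($h{\left(A \right)} = -4 + \left(A + 3\right) = -4 + \left(3 + A\right) = -1 + A$)
$h{\left(0 \right)} \left(-1\right) g = \left(-1 + 0\right) \left(-1\right) \left(-6\right) = \left(-1\right) \left(-1\right) \left(-6\right) = 1 \left(-6\right) = -6$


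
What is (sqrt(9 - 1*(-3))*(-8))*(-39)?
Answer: 624*sqrt(3) ≈ 1080.8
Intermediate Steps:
(sqrt(9 - 1*(-3))*(-8))*(-39) = (sqrt(9 + 3)*(-8))*(-39) = (sqrt(12)*(-8))*(-39) = ((2*sqrt(3))*(-8))*(-39) = -16*sqrt(3)*(-39) = 624*sqrt(3)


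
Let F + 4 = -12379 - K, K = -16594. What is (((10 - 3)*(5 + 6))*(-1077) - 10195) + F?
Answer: -88913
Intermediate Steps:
F = 4211 (F = -4 + (-12379 - 1*(-16594)) = -4 + (-12379 + 16594) = -4 + 4215 = 4211)
(((10 - 3)*(5 + 6))*(-1077) - 10195) + F = (((10 - 3)*(5 + 6))*(-1077) - 10195) + 4211 = ((7*11)*(-1077) - 10195) + 4211 = (77*(-1077) - 10195) + 4211 = (-82929 - 10195) + 4211 = -93124 + 4211 = -88913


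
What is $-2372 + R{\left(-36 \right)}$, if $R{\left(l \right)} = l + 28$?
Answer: $-2380$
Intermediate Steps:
$R{\left(l \right)} = 28 + l$
$-2372 + R{\left(-36 \right)} = -2372 + \left(28 - 36\right) = -2372 - 8 = -2380$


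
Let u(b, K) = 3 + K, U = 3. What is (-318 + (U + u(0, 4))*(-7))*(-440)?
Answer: 170720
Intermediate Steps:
(-318 + (U + u(0, 4))*(-7))*(-440) = (-318 + (3 + (3 + 4))*(-7))*(-440) = (-318 + (3 + 7)*(-7))*(-440) = (-318 + 10*(-7))*(-440) = (-318 - 70)*(-440) = -388*(-440) = 170720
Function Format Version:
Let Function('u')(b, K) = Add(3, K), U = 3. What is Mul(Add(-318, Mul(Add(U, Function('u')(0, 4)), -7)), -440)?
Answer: 170720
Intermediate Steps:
Mul(Add(-318, Mul(Add(U, Function('u')(0, 4)), -7)), -440) = Mul(Add(-318, Mul(Add(3, Add(3, 4)), -7)), -440) = Mul(Add(-318, Mul(Add(3, 7), -7)), -440) = Mul(Add(-318, Mul(10, -7)), -440) = Mul(Add(-318, -70), -440) = Mul(-388, -440) = 170720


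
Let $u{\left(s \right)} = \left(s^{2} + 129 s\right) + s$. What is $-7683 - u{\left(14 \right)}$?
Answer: $-9699$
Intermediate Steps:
$u{\left(s \right)} = s^{2} + 130 s$
$-7683 - u{\left(14 \right)} = -7683 - 14 \left(130 + 14\right) = -7683 - 14 \cdot 144 = -7683 - 2016 = -9699$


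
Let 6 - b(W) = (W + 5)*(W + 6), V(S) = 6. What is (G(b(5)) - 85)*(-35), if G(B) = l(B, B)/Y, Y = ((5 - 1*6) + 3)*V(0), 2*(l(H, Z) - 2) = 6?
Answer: 35525/12 ≈ 2960.4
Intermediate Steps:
l(H, Z) = 5 (l(H, Z) = 2 + (½)*6 = 2 + 3 = 5)
b(W) = 6 - (5 + W)*(6 + W) (b(W) = 6 - (W + 5)*(W + 6) = 6 - (5 + W)*(6 + W))
Y = 12 (Y = ((5 - 1*6) + 3)*6 = ((5 - 6) + 3)*6 = (-1 + 3)*6 = 2*6 = 12)
G(B) = 5/12
(G(b(5)) - 85)*(-35) = (5/12 - 85)*(-35) = -1015/12*(-35) = 35525/12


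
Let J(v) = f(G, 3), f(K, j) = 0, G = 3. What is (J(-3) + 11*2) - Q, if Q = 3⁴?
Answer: -59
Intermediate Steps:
J(v) = 0
Q = 81
(J(-3) + 11*2) - Q = (0 + 11*2) - 1*81 = (0 + 22) - 81 = 22 - 81 = -59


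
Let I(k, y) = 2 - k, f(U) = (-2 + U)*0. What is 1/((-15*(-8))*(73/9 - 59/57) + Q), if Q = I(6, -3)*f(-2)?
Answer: 57/48400 ≈ 0.0011777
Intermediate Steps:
f(U) = 0
Q = 0 (Q = (2 - 1*6)*0 = (2 - 6)*0 = -4*0 = 0)
1/((-15*(-8))*(73/9 - 59/57) + Q) = 1/((-15*(-8))*(73/9 - 59/57) + 0) = 1/(120*(73*(⅑) - 59*1/57) + 0) = 1/(120*(73/9 - 59/57) + 0) = 1/(120*(1210/171) + 0) = 1/(48400/57 + 0) = 1/(48400/57) = 57/48400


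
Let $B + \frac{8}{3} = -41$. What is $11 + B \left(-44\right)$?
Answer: $\frac{5797}{3} \approx 1932.3$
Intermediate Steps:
$B = - \frac{131}{3}$ ($B = - \frac{8}{3} - 41 = - \frac{131}{3} \approx -43.667$)
$11 + B \left(-44\right) = 11 - - \frac{5764}{3} = 11 + \frac{5764}{3} = \frac{5797}{3}$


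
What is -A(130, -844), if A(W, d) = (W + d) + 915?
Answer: -201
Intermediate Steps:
A(W, d) = 915 + W + d
-A(130, -844) = -(915 + 130 - 844) = -1*201 = -201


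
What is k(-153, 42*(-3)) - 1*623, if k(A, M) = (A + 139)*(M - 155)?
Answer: 3311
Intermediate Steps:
k(A, M) = (-155 + M)*(139 + A) (k(A, M) = (139 + A)*(-155 + M) = (-155 + M)*(139 + A))
k(-153, 42*(-3)) - 1*623 = (-21545 - 155*(-153) + 139*(42*(-3)) - 6426*(-3)) - 1*623 = (-21545 + 23715 + 139*(-126) - 153*(-126)) - 623 = (-21545 + 23715 - 17514 + 19278) - 623 = 3934 - 623 = 3311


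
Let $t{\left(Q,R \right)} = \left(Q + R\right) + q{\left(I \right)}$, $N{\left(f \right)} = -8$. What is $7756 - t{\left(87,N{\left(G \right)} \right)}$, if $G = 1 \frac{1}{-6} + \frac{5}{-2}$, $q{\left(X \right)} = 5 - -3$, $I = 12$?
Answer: $7669$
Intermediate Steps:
$q{\left(X \right)} = 8$ ($q{\left(X \right)} = 5 + 3 = 8$)
$G = - \frac{8}{3}$ ($G = 1 \left(- \frac{1}{6}\right) + 5 \left(- \frac{1}{2}\right) = - \frac{1}{6} - \frac{5}{2} = - \frac{8}{3} \approx -2.6667$)
$t{\left(Q,R \right)} = 8 + Q + R$ ($t{\left(Q,R \right)} = \left(Q + R\right) + 8 = 8 + Q + R$)
$7756 - t{\left(87,N{\left(G \right)} \right)} = 7756 - \left(8 + 87 - 8\right) = 7756 - 87 = 7669$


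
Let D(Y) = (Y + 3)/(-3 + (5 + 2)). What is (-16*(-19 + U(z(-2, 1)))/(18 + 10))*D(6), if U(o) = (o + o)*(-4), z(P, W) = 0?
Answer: 171/7 ≈ 24.429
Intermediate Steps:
U(o) = -8*o (U(o) = (2*o)*(-4) = -8*o)
D(Y) = ¾ + Y/4 (D(Y) = (3 + Y)/(-3 + 7) = (3 + Y)/4 = (3 + Y)*(¼) = ¾ + Y/4)
(-16*(-19 + U(z(-2, 1)))/(18 + 10))*D(6) = (-16*(-19 - 8*0)/(18 + 10))*(¾ + (¼)*6) = (-16*(-19 + 0)/28)*(¾ + 3/2) = -(-304)/28*(9/4) = -16*(-19/28)*(9/4) = (76/7)*(9/4) = 171/7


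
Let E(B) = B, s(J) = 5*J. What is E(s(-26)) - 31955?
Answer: -32085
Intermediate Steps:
E(s(-26)) - 31955 = 5*(-26) - 31955 = -130 - 31955 = -32085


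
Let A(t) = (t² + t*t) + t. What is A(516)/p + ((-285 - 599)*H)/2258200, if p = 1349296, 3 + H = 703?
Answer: 65846333/544103612 ≈ 0.12102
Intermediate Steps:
H = 700 (H = -3 + 703 = 700)
A(t) = t + 2*t² (A(t) = (t² + t²) + t = 2*t² + t = t + 2*t²)
A(516)/p + ((-285 - 599)*H)/2258200 = (516*(1 + 2*516))/1349296 + ((-285 - 599)*700)/2258200 = (516*(1 + 1032))*(1/1349296) - 884*700*(1/2258200) = (516*1033)*(1/1349296) - 618800*1/2258200 = 533028*(1/1349296) - 442/1613 = 133257/337324 - 442/1613 = 65846333/544103612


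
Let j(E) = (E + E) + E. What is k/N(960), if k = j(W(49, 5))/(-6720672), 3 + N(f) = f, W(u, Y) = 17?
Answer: -17/2143894368 ≈ -7.9295e-9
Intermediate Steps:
N(f) = -3 + f
j(E) = 3*E (j(E) = 2*E + E = 3*E)
k = -17/2240224 (k = (3*17)/(-6720672) = 51*(-1/6720672) = -17/2240224 ≈ -7.5885e-6)
k/N(960) = -17/(2240224*(-3 + 960)) = -17/2240224/957 = -17/2240224*1/957 = -17/2143894368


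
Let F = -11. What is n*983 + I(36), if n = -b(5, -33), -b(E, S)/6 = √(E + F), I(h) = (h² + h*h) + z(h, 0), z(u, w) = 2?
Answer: 2594 + 5898*I*√6 ≈ 2594.0 + 14447.0*I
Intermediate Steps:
I(h) = 2 + 2*h² (I(h) = (h² + h*h) + 2 = (h² + h²) + 2 = 2*h² + 2 = 2 + 2*h²)
b(E, S) = -6*√(-11 + E) (b(E, S) = -6*√(E - 11) = -6*√(-11 + E))
n = 6*I*√6 (n = -(-6)*√(-11 + 5) = -(-6)*√(-6) = -(-6)*I*√6 = 6*I*√6 ≈ 14.697*I)
n*983 + I(36) = (6*I*√6)*983 + (2 + 2*36²) = 5898*I*√6 + (2 + 2*1296) = 5898*I*√6 + (2 + 2592) = 5898*I*√6 + 2594 = 2594 + 5898*I*√6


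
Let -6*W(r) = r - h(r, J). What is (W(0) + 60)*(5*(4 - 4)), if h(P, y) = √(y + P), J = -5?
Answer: 0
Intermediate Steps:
h(P, y) = √(P + y)
W(r) = -r/6 + √(-5 + r)/6 (W(r) = -(r - √(r - 5))/6 = -(r - √(-5 + r))/6 = -r/6 + √(-5 + r)/6)
(W(0) + 60)*(5*(4 - 4)) = ((-⅙*0 + √(-5 + 0)/6) + 60)*(5*(4 - 4)) = ((0 + √(-5)/6) + 60)*(5*0) = ((0 + (I*√5)/6) + 60)*0 = ((0 + I*√5/6) + 60)*0 = (I*√5/6 + 60)*0 = (60 + I*√5/6)*0 = 0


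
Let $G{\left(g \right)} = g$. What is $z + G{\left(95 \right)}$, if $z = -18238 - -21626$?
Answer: $3483$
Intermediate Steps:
$z = 3388$ ($z = -18238 + 21626 = 3388$)
$z + G{\left(95 \right)} = 3388 + 95 = 3483$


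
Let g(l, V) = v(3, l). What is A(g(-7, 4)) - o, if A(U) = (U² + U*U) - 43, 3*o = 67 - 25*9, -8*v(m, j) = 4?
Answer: 61/6 ≈ 10.167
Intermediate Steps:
v(m, j) = -½ (v(m, j) = -⅛*4 = -½)
g(l, V) = -½
o = -158/3 (o = (67 - 25*9)/3 = (67 - 225)/3 = (⅓)*(-158) = -158/3 ≈ -52.667)
A(U) = -43 + 2*U² (A(U) = (U² + U²) - 43 = 2*U² - 43 = -43 + 2*U²)
A(g(-7, 4)) - o = (-43 + 2*(-½)²) - 1*(-158/3) = (-43 + 2*(¼)) + 158/3 = (-43 + ½) + 158/3 = -85/2 + 158/3 = 61/6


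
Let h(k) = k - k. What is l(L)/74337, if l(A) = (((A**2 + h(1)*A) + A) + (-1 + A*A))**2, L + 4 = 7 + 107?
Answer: 196975827/24779 ≈ 7949.3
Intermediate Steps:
L = 110 (L = -4 + (7 + 107) = -4 + 114 = 110)
h(k) = 0
l(A) = (-1 + A + 2*A**2)**2 (l(A) = (((A**2 + 0*A) + A) + (-1 + A*A))**2 = (((A**2 + 0) + A) + (-1 + A**2))**2 = ((A**2 + A) + (-1 + A**2))**2 = ((A + A**2) + (-1 + A**2))**2 = (-1 + A + 2*A**2)**2)
l(L)/74337 = (-1 + 110 + 2*110**2)**2/74337 = (-1 + 110 + 2*12100)**2*(1/74337) = (-1 + 110 + 24200)**2*(1/74337) = 24309**2*(1/74337) = 590927481*(1/74337) = 196975827/24779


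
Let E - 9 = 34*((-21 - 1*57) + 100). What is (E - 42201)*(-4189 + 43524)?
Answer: -1630199740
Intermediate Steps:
E = 757 (E = 9 + 34*((-21 - 1*57) + 100) = 9 + 34*((-21 - 57) + 100) = 9 + 34*(-78 + 100) = 9 + 34*22 = 9 + 748 = 757)
(E - 42201)*(-4189 + 43524) = (757 - 42201)*(-4189 + 43524) = -41444*39335 = -1630199740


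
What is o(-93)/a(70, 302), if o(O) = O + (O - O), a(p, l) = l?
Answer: -93/302 ≈ -0.30795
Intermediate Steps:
o(O) = O (o(O) = O + 0 = O)
o(-93)/a(70, 302) = -93/302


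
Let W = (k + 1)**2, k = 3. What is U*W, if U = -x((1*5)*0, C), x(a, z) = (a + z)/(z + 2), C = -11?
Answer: -176/9 ≈ -19.556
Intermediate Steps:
x(a, z) = (a + z)/(2 + z)
W = 16 (W = (3 + 1)**2 = 4**2 = 16)
U = -11/9 (U = -((1*5)*0 - 11)/(2 - 11) = -(5*0 - 11)/(-9) = -(-1)*(0 - 11)/9 = -(-1)*(-11)/9 = -1*11/9 = -11/9 ≈ -1.2222)
U*W = -11/9*16 = -176/9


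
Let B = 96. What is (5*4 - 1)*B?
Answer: 1824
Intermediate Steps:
(5*4 - 1)*B = (5*4 - 1)*96 = (20 - 1)*96 = 19*96 = 1824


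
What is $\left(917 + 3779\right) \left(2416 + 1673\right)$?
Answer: $19201944$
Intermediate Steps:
$\left(917 + 3779\right) \left(2416 + 1673\right) = 4696 \cdot 4089 = 19201944$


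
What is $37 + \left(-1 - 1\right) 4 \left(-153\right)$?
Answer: $1261$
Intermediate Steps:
$37 + \left(-1 - 1\right) 4 \left(-153\right) = 37 + \left(-2\right) 4 \left(-153\right) = 37 - -1224 = 37 + 1224 = 1261$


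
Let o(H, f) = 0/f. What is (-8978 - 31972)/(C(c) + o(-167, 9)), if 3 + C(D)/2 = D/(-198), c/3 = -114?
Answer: 32175/2 ≈ 16088.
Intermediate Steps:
c = -342 (c = 3*(-114) = -342)
C(D) = -6 - D/99 (C(D) = -6 + 2*(D/(-198)) = -6 + 2*(D*(-1/198)) = -6 + 2*(-D/198) = -6 - D/99)
o(H, f) = 0
(-8978 - 31972)/(C(c) + o(-167, 9)) = (-8978 - 31972)/((-6 - 1/99*(-342)) + 0) = -40950/((-6 + 38/11) + 0) = -40950/(-28/11 + 0) = -40950/(-28/11) = -40950*(-11/28) = 32175/2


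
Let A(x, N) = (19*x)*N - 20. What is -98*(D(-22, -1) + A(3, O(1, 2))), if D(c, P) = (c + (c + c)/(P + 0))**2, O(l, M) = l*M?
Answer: -56644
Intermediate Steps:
O(l, M) = M*l
D(c, P) = (c + 2*c/P)**2 (D(c, P) = (c + (2*c)/P)**2 = (c + 2*c/P)**2)
A(x, N) = -20 + 19*N*x (A(x, N) = 19*N*x - 20 = -20 + 19*N*x)
-98*(D(-22, -1) + A(3, O(1, 2))) = -98*((-22)**2*(2 - 1)**2/(-1)**2 + (-20 + 19*(2*1)*3)) = -98*(1*484*1**2 + (-20 + 19*2*3)) = -98*(1*484*1 + (-20 + 114)) = -98*(484 + 94) = -98*578 = -56644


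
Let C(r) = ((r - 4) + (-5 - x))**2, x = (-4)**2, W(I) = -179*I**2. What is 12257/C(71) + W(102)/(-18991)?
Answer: 4173433343/40184956 ≈ 103.86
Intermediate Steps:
x = 16
C(r) = (-25 + r)**2 (C(r) = ((r - 4) + (-5 - 1*16))**2 = ((-4 + r) + (-5 - 16))**2 = ((-4 + r) - 21)**2 = (-25 + r)**2)
12257/C(71) + W(102)/(-18991) = 12257/((25 - 1*71)**2) - 179*102**2/(-18991) = 12257/((25 - 71)**2) - 179*10404*(-1/18991) = 12257/((-46)**2) - 1862316*(-1/18991) = 12257/2116 + 1862316/18991 = 4173433343/40184956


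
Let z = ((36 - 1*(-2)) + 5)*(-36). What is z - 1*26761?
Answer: -28309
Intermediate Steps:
z = -1548 (z = ((36 + 2) + 5)*(-36) = (38 + 5)*(-36) = 43*(-36) = -1548)
z - 1*26761 = -1548 - 1*26761 = -1548 - 26761 = -28309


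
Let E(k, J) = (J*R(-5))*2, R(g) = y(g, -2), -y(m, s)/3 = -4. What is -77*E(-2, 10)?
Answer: -18480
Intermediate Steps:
y(m, s) = 12 (y(m, s) = -3*(-4) = 12)
R(g) = 12
E(k, J) = 24*J (E(k, J) = (J*12)*2 = (12*J)*2 = 24*J)
-77*E(-2, 10) = -1848*10 = -77*240 = -18480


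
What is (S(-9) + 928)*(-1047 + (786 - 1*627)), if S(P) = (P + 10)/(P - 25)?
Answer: -14008644/17 ≈ -8.2404e+5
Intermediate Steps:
S(P) = (10 + P)/(-25 + P)
(S(-9) + 928)*(-1047 + (786 - 1*627)) = ((10 - 9)/(-25 - 9) + 928)*(-1047 + (786 - 1*627)) = (1/(-34) + 928)*(-1047 + (786 - 627)) = (-1/34*1 + 928)*(-1047 + 159) = (-1/34 + 928)*(-888) = (31551/34)*(-888) = -14008644/17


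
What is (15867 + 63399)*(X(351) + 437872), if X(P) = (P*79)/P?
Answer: 34714623966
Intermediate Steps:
X(P) = 79 (X(P) = (79*P)/P = 79)
(15867 + 63399)*(X(351) + 437872) = (15867 + 63399)*(79 + 437872) = 79266*437951 = 34714623966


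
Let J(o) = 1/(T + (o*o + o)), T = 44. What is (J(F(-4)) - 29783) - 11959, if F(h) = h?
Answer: -2337551/56 ≈ -41742.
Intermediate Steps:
J(o) = 1/(44 + o + o²) (J(o) = 1/(44 + (o*o + o)) = 1/(44 + (o² + o)) = 1/(44 + (o + o²)) = 1/(44 + o + o²))
(J(F(-4)) - 29783) - 11959 = (1/(44 - 4 + (-4)²) - 29783) - 11959 = (1/(44 - 4 + 16) - 29783) - 11959 = (1/56 - 29783) - 11959 = -1667847/56 - 11959 = -2337551/56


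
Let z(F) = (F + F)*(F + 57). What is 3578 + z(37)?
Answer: 10534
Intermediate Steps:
z(F) = 2*F*(57 + F) (z(F) = (2*F)*(57 + F) = 2*F*(57 + F))
3578 + z(37) = 3578 + 2*37*(57 + 37) = 3578 + 2*37*94 = 3578 + 6956 = 10534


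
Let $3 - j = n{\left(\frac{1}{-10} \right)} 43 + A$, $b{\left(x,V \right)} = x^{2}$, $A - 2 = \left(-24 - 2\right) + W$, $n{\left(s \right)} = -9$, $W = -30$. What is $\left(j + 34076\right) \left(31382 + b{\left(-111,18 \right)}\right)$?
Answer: $1508627560$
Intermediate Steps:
$A = -54$ ($A = 2 - 56 = -54$)
$j = 444$ ($j = 3 - \left(\left(-9\right) 43 - 54\right) = 3 - \left(-387 - 54\right) = 3 - -441 = 3 + 441 = 444$)
$\left(j + 34076\right) \left(31382 + b{\left(-111,18 \right)}\right) = \left(444 + 34076\right) \left(31382 + \left(-111\right)^{2}\right) = 34520 \left(31382 + 12321\right) = 34520 \cdot 43703 = 1508627560$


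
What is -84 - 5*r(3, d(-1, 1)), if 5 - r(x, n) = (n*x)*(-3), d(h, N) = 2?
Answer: -199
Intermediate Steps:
r(x, n) = 5 + 3*n*x (r(x, n) = 5 - n*x*(-3) = 5 - (-3)*n*x = 5 + 3*n*x)
-84 - 5*r(3, d(-1, 1)) = -84 - 5*(5 + 3*2*3) = -84 - 5*(5 + 18) = -84 - 5*23 = -84 - 115 = -199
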